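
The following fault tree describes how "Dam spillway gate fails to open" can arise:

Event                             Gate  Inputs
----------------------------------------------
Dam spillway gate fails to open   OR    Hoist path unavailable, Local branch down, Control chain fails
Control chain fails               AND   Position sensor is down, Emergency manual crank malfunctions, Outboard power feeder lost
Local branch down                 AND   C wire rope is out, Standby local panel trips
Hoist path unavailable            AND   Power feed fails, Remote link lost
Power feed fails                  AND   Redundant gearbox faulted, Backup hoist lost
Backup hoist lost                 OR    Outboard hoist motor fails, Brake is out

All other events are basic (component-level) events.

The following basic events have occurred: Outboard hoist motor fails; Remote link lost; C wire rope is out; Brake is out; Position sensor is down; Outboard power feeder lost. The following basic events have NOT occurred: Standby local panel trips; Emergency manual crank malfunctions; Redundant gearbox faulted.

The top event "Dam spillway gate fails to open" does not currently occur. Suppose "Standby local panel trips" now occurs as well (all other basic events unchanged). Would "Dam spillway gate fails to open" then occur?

Yes

Counterfactual: set "Standby local panel trips" to occurred.
Backup hoist lost [OR]: Outboard hoist motor fails=occurs, Brake is out=occurs → at least one input occurs → occurs.
Power feed fails [AND]: Redundant gearbox faulted=not, Backup hoist lost=occurs → not all inputs occur → does not occur.
Hoist path unavailable [AND]: Power feed fails=not, Remote link lost=occurs → not all inputs occur → does not occur.
Local branch down [AND]: C wire rope is out=occurs, Standby local panel trips=occurs → all inputs occur → occurs.
Control chain fails [AND]: Position sensor is down=occurs, Emergency manual crank malfunctions=not, Outboard power feeder lost=occurs → not all inputs occur → does not occur.
Dam spillway gate fails to open [OR]: Hoist path unavailable=not, Local branch down=occurs, Control chain fails=not → at least one input occurs → occurs.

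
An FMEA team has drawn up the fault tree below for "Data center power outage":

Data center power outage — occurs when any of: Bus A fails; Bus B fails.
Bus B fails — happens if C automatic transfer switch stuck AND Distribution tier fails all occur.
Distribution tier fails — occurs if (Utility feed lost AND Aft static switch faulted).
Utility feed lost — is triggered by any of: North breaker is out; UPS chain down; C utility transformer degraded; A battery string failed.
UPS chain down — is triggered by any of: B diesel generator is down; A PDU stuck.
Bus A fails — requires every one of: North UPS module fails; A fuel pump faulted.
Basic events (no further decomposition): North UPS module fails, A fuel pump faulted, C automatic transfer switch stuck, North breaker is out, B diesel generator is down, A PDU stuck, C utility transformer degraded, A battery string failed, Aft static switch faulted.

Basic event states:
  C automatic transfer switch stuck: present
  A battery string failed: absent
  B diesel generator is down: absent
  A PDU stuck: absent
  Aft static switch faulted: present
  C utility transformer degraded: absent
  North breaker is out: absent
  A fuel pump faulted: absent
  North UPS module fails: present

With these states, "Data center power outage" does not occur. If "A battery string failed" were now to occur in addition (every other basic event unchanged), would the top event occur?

Counterfactual: set "A battery string failed" to occurred.
Bus A fails [AND]: North UPS module fails=occurs, A fuel pump faulted=not → not all inputs occur → does not occur.
UPS chain down [OR]: B diesel generator is down=not, A PDU stuck=not → no input occurs → does not occur.
Utility feed lost [OR]: North breaker is out=not, UPS chain down=not, C utility transformer degraded=not, A battery string failed=occurs → at least one input occurs → occurs.
Distribution tier fails [AND]: Utility feed lost=occurs, Aft static switch faulted=occurs → all inputs occur → occurs.
Bus B fails [AND]: C automatic transfer switch stuck=occurs, Distribution tier fails=occurs → all inputs occur → occurs.
Data center power outage [OR]: Bus A fails=not, Bus B fails=occurs → at least one input occurs → occurs.

Yes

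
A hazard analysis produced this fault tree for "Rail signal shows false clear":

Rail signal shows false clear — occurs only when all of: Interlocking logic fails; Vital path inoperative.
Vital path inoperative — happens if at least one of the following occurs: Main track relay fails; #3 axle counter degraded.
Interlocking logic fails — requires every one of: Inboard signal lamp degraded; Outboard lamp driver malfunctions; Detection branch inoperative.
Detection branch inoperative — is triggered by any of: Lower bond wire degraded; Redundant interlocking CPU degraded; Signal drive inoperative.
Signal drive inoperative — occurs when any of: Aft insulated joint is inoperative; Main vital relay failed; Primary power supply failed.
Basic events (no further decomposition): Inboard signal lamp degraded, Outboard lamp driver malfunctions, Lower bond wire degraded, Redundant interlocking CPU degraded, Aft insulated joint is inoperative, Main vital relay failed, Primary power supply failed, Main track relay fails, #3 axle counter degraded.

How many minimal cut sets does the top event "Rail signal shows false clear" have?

10

Signal drive inoperative [OR]: union of children's cut sets → 3 cut set(s).
Detection branch inoperative [OR]: union of children's cut sets → 5 cut set(s).
Interlocking logic fails [AND]: one cut set from each child combined → 1 × 1 × 5 = 5 cut set(s).
Vital path inoperative [OR]: union of children's cut sets → 2 cut set(s).
Rail signal shows false clear [AND]: one cut set from each child combined → 5 × 2 = 10 cut set(s).
Minimal cut sets: {Inboard signal lamp degraded, Lower bond wire degraded, Main track relay fails, Outboard lamp driver malfunctions}; {#3 axle counter degraded, Inboard signal lamp degraded, Lower bond wire degraded, Outboard lamp driver malfunctions}; {Inboard signal lamp degraded, Main track relay fails, Outboard lamp driver malfunctions, Redundant interlocking CPU degraded}; {#3 axle counter degraded, Inboard signal lamp degraded, Outboard lamp driver malfunctions, Redundant interlocking CPU degraded}; {Aft insulated joint is inoperative, Inboard signal lamp degraded, Main track relay fails, Outboard lamp driver malfunctions}; {#3 axle counter degraded, Aft insulated joint is inoperative, Inboard signal lamp degraded, Outboard lamp driver malfunctions}; {Inboard signal lamp degraded, Main track relay fails, Main vital relay failed, Outboard lamp driver malfunctions}; {#3 axle counter degraded, Inboard signal lamp degraded, Main vital relay failed, Outboard lamp driver malfunctions}; {Inboard signal lamp degraded, Main track relay fails, Outboard lamp driver malfunctions, Primary power supply failed}; {#3 axle counter degraded, Inboard signal lamp degraded, Outboard lamp driver malfunctions, Primary power supply failed}.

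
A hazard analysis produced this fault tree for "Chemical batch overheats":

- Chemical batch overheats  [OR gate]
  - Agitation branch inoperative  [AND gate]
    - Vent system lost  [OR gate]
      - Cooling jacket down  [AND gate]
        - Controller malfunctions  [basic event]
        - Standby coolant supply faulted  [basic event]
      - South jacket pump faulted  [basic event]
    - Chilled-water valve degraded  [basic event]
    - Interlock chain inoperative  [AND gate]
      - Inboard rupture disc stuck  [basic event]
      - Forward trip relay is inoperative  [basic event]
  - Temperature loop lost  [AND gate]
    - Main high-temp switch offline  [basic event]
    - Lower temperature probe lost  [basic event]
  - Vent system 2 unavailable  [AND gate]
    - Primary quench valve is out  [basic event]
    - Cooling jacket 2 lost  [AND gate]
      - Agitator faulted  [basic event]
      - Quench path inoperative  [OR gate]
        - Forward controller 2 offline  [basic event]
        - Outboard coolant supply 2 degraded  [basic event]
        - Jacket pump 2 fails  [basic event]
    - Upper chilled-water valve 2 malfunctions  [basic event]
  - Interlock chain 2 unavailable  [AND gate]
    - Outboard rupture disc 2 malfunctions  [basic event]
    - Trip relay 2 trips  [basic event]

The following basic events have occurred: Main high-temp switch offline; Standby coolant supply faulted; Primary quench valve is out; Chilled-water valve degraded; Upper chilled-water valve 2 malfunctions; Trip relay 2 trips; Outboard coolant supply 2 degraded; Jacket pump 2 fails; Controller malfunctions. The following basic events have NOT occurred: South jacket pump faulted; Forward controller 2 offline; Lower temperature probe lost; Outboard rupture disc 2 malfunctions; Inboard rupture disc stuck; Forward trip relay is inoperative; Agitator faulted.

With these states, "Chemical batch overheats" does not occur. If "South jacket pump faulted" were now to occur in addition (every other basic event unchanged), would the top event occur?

No

Counterfactual: set "South jacket pump faulted" to occurred.
Cooling jacket down [AND]: Controller malfunctions=occurs, Standby coolant supply faulted=occurs → all inputs occur → occurs.
Vent system lost [OR]: Cooling jacket down=occurs, South jacket pump faulted=occurs → at least one input occurs → occurs.
Interlock chain inoperative [AND]: Inboard rupture disc stuck=not, Forward trip relay is inoperative=not → not all inputs occur → does not occur.
Agitation branch inoperative [AND]: Vent system lost=occurs, Chilled-water valve degraded=occurs, Interlock chain inoperative=not → not all inputs occur → does not occur.
Temperature loop lost [AND]: Main high-temp switch offline=occurs, Lower temperature probe lost=not → not all inputs occur → does not occur.
Quench path inoperative [OR]: Forward controller 2 offline=not, Outboard coolant supply 2 degraded=occurs, Jacket pump 2 fails=occurs → at least one input occurs → occurs.
Cooling jacket 2 lost [AND]: Agitator faulted=not, Quench path inoperative=occurs → not all inputs occur → does not occur.
Vent system 2 unavailable [AND]: Primary quench valve is out=occurs, Cooling jacket 2 lost=not, Upper chilled-water valve 2 malfunctions=occurs → not all inputs occur → does not occur.
Interlock chain 2 unavailable [AND]: Outboard rupture disc 2 malfunctions=not, Trip relay 2 trips=occurs → not all inputs occur → does not occur.
Chemical batch overheats [OR]: Agitation branch inoperative=not, Temperature loop lost=not, Vent system 2 unavailable=not, Interlock chain 2 unavailable=not → no input occurs → does not occur.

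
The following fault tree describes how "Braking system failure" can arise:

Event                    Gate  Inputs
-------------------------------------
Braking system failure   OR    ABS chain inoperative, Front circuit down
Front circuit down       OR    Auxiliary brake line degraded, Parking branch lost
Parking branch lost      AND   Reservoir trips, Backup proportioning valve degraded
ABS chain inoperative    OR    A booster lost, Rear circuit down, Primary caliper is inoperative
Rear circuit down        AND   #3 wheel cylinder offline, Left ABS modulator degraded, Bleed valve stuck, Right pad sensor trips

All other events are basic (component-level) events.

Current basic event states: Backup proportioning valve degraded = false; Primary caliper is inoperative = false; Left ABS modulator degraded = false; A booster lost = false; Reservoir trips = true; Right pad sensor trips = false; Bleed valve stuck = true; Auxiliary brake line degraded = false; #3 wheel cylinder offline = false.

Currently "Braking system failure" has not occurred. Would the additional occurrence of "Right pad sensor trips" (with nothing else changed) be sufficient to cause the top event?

No

Counterfactual: set "Right pad sensor trips" to occurred.
Rear circuit down [AND]: #3 wheel cylinder offline=not, Left ABS modulator degraded=not, Bleed valve stuck=occurs, Right pad sensor trips=occurs → not all inputs occur → does not occur.
ABS chain inoperative [OR]: A booster lost=not, Rear circuit down=not, Primary caliper is inoperative=not → no input occurs → does not occur.
Parking branch lost [AND]: Reservoir trips=occurs, Backup proportioning valve degraded=not → not all inputs occur → does not occur.
Front circuit down [OR]: Auxiliary brake line degraded=not, Parking branch lost=not → no input occurs → does not occur.
Braking system failure [OR]: ABS chain inoperative=not, Front circuit down=not → no input occurs → does not occur.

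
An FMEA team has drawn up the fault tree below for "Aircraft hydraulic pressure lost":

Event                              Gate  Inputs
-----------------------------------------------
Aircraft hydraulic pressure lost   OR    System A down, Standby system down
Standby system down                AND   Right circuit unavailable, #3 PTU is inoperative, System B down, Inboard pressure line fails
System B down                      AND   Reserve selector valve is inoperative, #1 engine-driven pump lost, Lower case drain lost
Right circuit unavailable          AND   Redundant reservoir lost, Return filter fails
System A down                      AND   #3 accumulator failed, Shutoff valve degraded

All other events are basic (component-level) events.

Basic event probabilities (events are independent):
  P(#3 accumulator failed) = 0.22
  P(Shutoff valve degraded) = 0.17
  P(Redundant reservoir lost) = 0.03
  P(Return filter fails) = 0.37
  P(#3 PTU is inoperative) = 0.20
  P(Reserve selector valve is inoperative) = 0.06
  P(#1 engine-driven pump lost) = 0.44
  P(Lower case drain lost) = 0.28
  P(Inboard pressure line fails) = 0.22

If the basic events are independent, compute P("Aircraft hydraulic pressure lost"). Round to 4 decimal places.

P(System A down) [AND] = 0.22 × 0.17 = 0.037400
P(Right circuit unavailable) [AND] = 0.03 × 0.37 = 0.011100
P(System B down) [AND] = 0.06 × 0.44 × 0.28 = 0.007392
P(Standby system down) [AND] = 0.011100 × 0.20 × 0.007392 × 0.22 = 0.000004
P(Aircraft hydraulic pressure lost) [OR] = 1 − (1−0.037400) × (1−0.000004) = 0.037404
Rounded to 4 decimal places: P(Aircraft hydraulic pressure lost) ≈ 0.0374.

0.0374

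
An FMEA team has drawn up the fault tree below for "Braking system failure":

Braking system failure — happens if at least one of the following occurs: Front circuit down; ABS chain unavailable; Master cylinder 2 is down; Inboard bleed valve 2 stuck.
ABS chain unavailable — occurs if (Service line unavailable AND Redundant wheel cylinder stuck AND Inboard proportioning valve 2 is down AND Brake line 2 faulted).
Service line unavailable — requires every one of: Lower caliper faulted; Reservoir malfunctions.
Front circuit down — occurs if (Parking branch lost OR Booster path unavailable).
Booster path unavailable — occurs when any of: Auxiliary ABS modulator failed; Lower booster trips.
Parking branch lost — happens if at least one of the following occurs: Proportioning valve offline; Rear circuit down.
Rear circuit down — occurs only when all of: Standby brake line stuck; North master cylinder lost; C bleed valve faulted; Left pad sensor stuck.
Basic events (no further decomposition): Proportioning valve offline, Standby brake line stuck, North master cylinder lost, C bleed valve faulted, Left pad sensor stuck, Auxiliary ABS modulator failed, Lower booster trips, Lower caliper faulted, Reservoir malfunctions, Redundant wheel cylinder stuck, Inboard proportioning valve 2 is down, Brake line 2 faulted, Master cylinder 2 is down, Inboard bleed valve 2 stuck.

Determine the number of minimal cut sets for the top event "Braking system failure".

7

Rear circuit down [AND]: one cut set from each child combined → 1 × 1 × 1 × 1 = 1 cut set(s).
Parking branch lost [OR]: union of children's cut sets → 2 cut set(s).
Booster path unavailable [OR]: union of children's cut sets → 2 cut set(s).
Front circuit down [OR]: union of children's cut sets → 4 cut set(s).
Service line unavailable [AND]: one cut set from each child combined → 1 × 1 = 1 cut set(s).
ABS chain unavailable [AND]: one cut set from each child combined → 1 × 1 × 1 × 1 = 1 cut set(s).
Braking system failure [OR]: union of children's cut sets → 7 cut set(s).
Minimal cut sets: {Proportioning valve offline}; {C bleed valve faulted, Left pad sensor stuck, North master cylinder lost, Standby brake line stuck}; {Auxiliary ABS modulator failed}; {Lower booster trips}; {Brake line 2 faulted, Inboard proportioning valve 2 is down, Lower caliper faulted, Redundant wheel cylinder stuck, Reservoir malfunctions}; {Master cylinder 2 is down}; {Inboard bleed valve 2 stuck}.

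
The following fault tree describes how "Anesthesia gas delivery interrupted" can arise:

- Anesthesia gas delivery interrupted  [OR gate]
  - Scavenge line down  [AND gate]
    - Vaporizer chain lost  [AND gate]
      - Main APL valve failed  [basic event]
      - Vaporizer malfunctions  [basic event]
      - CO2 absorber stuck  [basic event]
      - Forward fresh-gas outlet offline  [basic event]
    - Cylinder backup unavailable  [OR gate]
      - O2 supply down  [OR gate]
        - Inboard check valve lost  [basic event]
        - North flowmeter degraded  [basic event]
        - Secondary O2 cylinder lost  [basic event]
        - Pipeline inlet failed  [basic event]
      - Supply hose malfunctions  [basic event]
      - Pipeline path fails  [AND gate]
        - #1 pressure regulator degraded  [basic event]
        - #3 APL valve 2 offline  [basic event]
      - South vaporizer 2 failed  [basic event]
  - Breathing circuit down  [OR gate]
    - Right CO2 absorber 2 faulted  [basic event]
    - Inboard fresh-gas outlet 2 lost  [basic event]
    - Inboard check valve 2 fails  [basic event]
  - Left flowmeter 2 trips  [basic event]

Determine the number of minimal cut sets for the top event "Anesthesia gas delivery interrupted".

Vaporizer chain lost [AND]: one cut set from each child combined → 1 × 1 × 1 × 1 = 1 cut set(s).
O2 supply down [OR]: union of children's cut sets → 4 cut set(s).
Pipeline path fails [AND]: one cut set from each child combined → 1 × 1 = 1 cut set(s).
Cylinder backup unavailable [OR]: union of children's cut sets → 7 cut set(s).
Scavenge line down [AND]: one cut set from each child combined → 1 × 7 = 7 cut set(s).
Breathing circuit down [OR]: union of children's cut sets → 3 cut set(s).
Anesthesia gas delivery interrupted [OR]: union of children's cut sets → 11 cut set(s).

11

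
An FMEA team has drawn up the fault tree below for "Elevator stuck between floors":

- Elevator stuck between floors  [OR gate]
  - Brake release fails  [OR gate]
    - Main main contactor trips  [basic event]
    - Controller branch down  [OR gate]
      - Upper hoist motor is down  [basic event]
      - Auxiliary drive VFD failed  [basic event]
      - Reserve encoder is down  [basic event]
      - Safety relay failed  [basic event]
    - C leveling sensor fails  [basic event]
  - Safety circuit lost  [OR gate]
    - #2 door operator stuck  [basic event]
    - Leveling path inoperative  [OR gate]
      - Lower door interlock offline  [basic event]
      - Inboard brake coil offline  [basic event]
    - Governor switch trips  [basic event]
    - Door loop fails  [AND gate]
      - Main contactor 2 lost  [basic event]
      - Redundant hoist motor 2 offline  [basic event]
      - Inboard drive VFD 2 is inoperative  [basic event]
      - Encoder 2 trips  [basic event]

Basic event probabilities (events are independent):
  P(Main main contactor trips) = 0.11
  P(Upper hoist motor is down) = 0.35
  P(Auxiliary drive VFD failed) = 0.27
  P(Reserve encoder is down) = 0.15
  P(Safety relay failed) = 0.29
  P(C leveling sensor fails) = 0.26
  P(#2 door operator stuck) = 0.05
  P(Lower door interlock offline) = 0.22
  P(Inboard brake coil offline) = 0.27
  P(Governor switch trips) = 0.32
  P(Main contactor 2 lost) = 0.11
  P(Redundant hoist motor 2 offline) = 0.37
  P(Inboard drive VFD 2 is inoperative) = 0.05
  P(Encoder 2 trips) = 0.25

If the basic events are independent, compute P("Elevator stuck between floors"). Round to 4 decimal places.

P(Controller branch down) [OR] = 1 − (1−0.35) × (1−0.27) × (1−0.15) × (1−0.29) = 0.713639
P(Brake release fails) [OR] = 1 − (1−0.11) × (1−0.713639) × (1−0.26) = 0.811403
P(Leveling path inoperative) [OR] = 1 − (1−0.22) × (1−0.27) = 0.430600
P(Door loop fails) [AND] = 0.11 × 0.37 × 0.05 × 0.25 = 0.000509
P(Safety circuit lost) [OR] = 1 − (1−0.05) × (1−0.430600) × (1−0.32) × (1−0.000509) = 0.632355
P(Elevator stuck between floors) [OR] = 1 − (1−0.811403) × (1−0.632355) = 0.930663
Rounded to 4 decimal places: P(Elevator stuck between floors) ≈ 0.9307.

0.9307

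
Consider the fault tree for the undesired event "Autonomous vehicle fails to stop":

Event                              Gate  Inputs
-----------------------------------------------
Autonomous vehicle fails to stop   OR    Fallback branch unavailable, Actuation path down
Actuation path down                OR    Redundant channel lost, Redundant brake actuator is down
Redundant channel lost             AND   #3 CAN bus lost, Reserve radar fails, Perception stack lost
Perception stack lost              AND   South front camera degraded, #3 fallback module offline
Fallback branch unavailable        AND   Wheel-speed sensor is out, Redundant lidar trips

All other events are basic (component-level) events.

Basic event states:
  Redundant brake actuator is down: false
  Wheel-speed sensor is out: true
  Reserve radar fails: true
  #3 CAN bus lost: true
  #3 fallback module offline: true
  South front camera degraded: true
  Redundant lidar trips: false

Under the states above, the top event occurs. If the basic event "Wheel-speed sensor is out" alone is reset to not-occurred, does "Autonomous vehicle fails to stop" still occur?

Yes

Counterfactual: set "Wheel-speed sensor is out" to not occurred.
Fallback branch unavailable [AND]: Wheel-speed sensor is out=not, Redundant lidar trips=not → not all inputs occur → does not occur.
Perception stack lost [AND]: South front camera degraded=occurs, #3 fallback module offline=occurs → all inputs occur → occurs.
Redundant channel lost [AND]: #3 CAN bus lost=occurs, Reserve radar fails=occurs, Perception stack lost=occurs → all inputs occur → occurs.
Actuation path down [OR]: Redundant channel lost=occurs, Redundant brake actuator is down=not → at least one input occurs → occurs.
Autonomous vehicle fails to stop [OR]: Fallback branch unavailable=not, Actuation path down=occurs → at least one input occurs → occurs.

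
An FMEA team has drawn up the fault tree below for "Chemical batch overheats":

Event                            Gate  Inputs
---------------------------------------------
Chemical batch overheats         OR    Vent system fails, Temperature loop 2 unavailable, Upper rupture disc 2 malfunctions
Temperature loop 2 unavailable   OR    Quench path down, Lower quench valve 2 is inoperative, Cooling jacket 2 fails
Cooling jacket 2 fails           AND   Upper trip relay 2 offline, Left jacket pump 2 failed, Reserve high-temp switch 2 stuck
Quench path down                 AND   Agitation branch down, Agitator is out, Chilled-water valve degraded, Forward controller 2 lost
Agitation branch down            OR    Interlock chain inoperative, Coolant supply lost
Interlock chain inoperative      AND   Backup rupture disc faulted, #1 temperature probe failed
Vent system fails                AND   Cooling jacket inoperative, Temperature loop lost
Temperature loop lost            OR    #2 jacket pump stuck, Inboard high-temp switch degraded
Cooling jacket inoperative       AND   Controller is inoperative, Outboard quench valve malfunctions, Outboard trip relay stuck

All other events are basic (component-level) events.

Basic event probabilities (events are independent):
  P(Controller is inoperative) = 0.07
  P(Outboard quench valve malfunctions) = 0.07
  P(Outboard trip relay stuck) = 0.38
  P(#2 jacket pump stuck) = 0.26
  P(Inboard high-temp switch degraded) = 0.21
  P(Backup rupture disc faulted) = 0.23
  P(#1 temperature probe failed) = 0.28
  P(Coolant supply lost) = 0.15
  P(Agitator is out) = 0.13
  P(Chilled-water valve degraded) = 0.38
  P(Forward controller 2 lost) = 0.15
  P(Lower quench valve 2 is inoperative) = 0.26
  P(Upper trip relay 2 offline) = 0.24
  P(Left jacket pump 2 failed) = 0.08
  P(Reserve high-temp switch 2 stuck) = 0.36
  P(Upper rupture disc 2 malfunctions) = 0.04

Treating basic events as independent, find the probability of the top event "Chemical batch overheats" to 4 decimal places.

P(Cooling jacket inoperative) [AND] = 0.07 × 0.07 × 0.38 = 0.001862
P(Temperature loop lost) [OR] = 1 − (1−0.26) × (1−0.21) = 0.415400
P(Vent system fails) [AND] = 0.001862 × 0.415400 = 0.000773
P(Interlock chain inoperative) [AND] = 0.23 × 0.28 = 0.064400
P(Agitation branch down) [OR] = 1 − (1−0.064400) × (1−0.15) = 0.204740
P(Quench path down) [AND] = 0.204740 × 0.13 × 0.38 × 0.15 = 0.001517
P(Cooling jacket 2 fails) [AND] = 0.24 × 0.08 × 0.36 = 0.006912
P(Temperature loop 2 unavailable) [OR] = 1 − (1−0.001517) × (1−0.26) × (1−0.006912) = 0.266230
P(Chemical batch overheats) [OR] = 1 − (1−0.000773) × (1−0.266230) × (1−0.04) = 0.296125
Rounded to 4 decimal places: P(Chemical batch overheats) ≈ 0.2961.

0.2961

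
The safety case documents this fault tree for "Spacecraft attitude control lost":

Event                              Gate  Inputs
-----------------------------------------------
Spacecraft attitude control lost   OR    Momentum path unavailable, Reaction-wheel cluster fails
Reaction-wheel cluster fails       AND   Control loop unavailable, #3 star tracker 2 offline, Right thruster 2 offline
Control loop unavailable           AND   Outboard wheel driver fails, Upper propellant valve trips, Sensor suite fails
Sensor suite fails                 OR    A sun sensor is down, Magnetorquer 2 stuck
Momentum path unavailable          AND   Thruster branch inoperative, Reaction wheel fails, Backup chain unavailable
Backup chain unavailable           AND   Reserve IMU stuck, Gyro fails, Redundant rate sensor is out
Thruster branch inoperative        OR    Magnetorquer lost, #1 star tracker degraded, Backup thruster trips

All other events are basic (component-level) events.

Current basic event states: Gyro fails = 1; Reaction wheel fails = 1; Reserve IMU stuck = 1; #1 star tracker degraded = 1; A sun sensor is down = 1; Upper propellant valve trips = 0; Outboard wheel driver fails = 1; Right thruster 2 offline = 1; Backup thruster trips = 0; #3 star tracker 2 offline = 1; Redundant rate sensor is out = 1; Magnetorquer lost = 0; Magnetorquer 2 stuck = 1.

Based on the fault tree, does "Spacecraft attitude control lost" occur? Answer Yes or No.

Thruster branch inoperative [OR]: Magnetorquer lost=not, #1 star tracker degraded=occurs, Backup thruster trips=not → at least one input occurs → occurs.
Backup chain unavailable [AND]: Reserve IMU stuck=occurs, Gyro fails=occurs, Redundant rate sensor is out=occurs → all inputs occur → occurs.
Momentum path unavailable [AND]: Thruster branch inoperative=occurs, Reaction wheel fails=occurs, Backup chain unavailable=occurs → all inputs occur → occurs.
Sensor suite fails [OR]: A sun sensor is down=occurs, Magnetorquer 2 stuck=occurs → at least one input occurs → occurs.
Control loop unavailable [AND]: Outboard wheel driver fails=occurs, Upper propellant valve trips=not, Sensor suite fails=occurs → not all inputs occur → does not occur.
Reaction-wheel cluster fails [AND]: Control loop unavailable=not, #3 star tracker 2 offline=occurs, Right thruster 2 offline=occurs → not all inputs occur → does not occur.
Spacecraft attitude control lost [OR]: Momentum path unavailable=occurs, Reaction-wheel cluster fails=not → at least one input occurs → occurs.

Yes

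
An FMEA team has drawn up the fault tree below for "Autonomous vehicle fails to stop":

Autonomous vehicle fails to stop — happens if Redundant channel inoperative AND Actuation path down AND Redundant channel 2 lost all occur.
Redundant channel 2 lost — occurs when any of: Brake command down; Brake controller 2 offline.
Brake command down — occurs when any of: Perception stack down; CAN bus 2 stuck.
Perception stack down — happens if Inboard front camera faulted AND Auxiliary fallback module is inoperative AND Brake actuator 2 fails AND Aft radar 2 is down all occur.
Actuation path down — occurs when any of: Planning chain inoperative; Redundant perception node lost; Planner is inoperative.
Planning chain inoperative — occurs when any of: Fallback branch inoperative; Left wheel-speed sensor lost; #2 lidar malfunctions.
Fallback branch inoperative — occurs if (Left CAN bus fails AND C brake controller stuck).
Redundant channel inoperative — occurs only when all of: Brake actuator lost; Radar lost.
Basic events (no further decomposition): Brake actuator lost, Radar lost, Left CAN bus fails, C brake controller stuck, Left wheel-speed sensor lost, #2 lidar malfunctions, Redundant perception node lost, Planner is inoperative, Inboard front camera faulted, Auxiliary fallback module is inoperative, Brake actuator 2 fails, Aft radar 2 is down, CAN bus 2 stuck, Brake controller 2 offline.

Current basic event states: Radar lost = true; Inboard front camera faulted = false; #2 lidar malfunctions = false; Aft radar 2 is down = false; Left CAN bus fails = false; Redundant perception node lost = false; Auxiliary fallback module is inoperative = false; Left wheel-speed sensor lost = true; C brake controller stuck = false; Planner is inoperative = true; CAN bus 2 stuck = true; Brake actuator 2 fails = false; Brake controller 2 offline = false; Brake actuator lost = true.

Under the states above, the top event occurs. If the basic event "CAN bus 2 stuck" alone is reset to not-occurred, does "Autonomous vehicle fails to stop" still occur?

No

Counterfactual: set "CAN bus 2 stuck" to not occurred.
Redundant channel inoperative [AND]: Brake actuator lost=occurs, Radar lost=occurs → all inputs occur → occurs.
Fallback branch inoperative [AND]: Left CAN bus fails=not, C brake controller stuck=not → not all inputs occur → does not occur.
Planning chain inoperative [OR]: Fallback branch inoperative=not, Left wheel-speed sensor lost=occurs, #2 lidar malfunctions=not → at least one input occurs → occurs.
Actuation path down [OR]: Planning chain inoperative=occurs, Redundant perception node lost=not, Planner is inoperative=occurs → at least one input occurs → occurs.
Perception stack down [AND]: Inboard front camera faulted=not, Auxiliary fallback module is inoperative=not, Brake actuator 2 fails=not, Aft radar 2 is down=not → not all inputs occur → does not occur.
Brake command down [OR]: Perception stack down=not, CAN bus 2 stuck=not → no input occurs → does not occur.
Redundant channel 2 lost [OR]: Brake command down=not, Brake controller 2 offline=not → no input occurs → does not occur.
Autonomous vehicle fails to stop [AND]: Redundant channel inoperative=occurs, Actuation path down=occurs, Redundant channel 2 lost=not → not all inputs occur → does not occur.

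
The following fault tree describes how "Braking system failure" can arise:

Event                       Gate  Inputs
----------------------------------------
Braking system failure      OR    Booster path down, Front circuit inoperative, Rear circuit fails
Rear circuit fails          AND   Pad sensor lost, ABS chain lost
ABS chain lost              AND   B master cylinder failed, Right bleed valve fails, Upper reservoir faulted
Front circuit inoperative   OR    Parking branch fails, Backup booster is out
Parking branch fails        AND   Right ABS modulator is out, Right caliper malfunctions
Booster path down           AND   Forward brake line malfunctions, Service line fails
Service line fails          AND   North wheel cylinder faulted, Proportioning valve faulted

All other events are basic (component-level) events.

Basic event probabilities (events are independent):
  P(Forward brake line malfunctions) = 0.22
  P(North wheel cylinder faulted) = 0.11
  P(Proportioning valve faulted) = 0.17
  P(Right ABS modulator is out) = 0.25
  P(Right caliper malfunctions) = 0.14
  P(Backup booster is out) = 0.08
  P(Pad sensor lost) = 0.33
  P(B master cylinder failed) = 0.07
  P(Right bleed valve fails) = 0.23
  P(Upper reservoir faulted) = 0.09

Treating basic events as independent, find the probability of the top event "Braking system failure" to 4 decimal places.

0.1163

P(Service line fails) [AND] = 0.11 × 0.17 = 0.018700
P(Booster path down) [AND] = 0.22 × 0.018700 = 0.004114
P(Parking branch fails) [AND] = 0.25 × 0.14 = 0.035000
P(Front circuit inoperative) [OR] = 1 − (1−0.035000) × (1−0.08) = 0.112200
P(ABS chain lost) [AND] = 0.07 × 0.23 × 0.09 = 0.001449
P(Rear circuit fails) [AND] = 0.33 × 0.001449 = 0.000478
P(Braking system failure) [OR] = 1 − (1−0.004114) × (1−0.112200) × (1−0.000478) = 0.116275
Rounded to 4 decimal places: P(Braking system failure) ≈ 0.1163.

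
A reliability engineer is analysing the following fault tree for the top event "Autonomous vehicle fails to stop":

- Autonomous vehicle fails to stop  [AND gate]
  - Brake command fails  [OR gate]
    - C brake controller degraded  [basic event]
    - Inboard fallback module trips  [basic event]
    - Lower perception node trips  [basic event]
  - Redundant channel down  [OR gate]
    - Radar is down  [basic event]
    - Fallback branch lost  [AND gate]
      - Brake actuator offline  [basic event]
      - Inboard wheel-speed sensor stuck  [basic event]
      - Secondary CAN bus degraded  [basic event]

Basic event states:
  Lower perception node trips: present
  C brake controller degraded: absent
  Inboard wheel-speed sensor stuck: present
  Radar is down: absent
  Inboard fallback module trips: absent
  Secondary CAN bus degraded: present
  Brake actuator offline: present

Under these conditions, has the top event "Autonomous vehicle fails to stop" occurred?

Brake command fails [OR]: C brake controller degraded=not, Inboard fallback module trips=not, Lower perception node trips=occurs → at least one input occurs → occurs.
Fallback branch lost [AND]: Brake actuator offline=occurs, Inboard wheel-speed sensor stuck=occurs, Secondary CAN bus degraded=occurs → all inputs occur → occurs.
Redundant channel down [OR]: Radar is down=not, Fallback branch lost=occurs → at least one input occurs → occurs.
Autonomous vehicle fails to stop [AND]: Brake command fails=occurs, Redundant channel down=occurs → all inputs occur → occurs.

Yes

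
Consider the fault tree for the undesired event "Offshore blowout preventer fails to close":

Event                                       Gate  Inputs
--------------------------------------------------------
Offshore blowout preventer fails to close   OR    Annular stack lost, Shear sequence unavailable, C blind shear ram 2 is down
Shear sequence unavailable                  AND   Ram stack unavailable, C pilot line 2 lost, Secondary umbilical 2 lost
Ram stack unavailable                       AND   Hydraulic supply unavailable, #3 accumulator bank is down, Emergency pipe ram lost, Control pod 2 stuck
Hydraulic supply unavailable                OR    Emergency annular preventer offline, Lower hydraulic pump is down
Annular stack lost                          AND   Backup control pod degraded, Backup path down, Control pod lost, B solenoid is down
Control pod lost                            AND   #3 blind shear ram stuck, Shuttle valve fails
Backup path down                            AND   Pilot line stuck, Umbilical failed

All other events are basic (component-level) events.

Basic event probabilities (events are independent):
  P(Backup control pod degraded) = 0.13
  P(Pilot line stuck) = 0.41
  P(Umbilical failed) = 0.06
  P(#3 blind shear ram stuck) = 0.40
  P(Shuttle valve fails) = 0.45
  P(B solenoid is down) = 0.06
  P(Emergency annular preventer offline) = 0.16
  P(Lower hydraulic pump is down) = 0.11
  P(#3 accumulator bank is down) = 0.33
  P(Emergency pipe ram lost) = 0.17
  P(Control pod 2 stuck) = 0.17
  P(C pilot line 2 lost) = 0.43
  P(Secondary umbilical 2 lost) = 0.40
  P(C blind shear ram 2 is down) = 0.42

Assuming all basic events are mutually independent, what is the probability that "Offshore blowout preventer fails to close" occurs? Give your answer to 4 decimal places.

0.4203

P(Backup path down) [AND] = 0.41 × 0.06 = 0.024600
P(Control pod lost) [AND] = 0.40 × 0.45 = 0.180000
P(Annular stack lost) [AND] = 0.13 × 0.024600 × 0.180000 × 0.06 = 0.000035
P(Hydraulic supply unavailable) [OR] = 1 − (1−0.16) × (1−0.11) = 0.252400
P(Ram stack unavailable) [AND] = 0.252400 × 0.33 × 0.17 × 0.17 = 0.002407
P(Shear sequence unavailable) [AND] = 0.002407 × 0.43 × 0.40 = 0.000414
P(Offshore blowout preventer fails to close) [OR] = 1 − (1−0.000035) × (1−0.000414) × (1−0.42) = 0.420260
Rounded to 4 decimal places: P(Offshore blowout preventer fails to close) ≈ 0.4203.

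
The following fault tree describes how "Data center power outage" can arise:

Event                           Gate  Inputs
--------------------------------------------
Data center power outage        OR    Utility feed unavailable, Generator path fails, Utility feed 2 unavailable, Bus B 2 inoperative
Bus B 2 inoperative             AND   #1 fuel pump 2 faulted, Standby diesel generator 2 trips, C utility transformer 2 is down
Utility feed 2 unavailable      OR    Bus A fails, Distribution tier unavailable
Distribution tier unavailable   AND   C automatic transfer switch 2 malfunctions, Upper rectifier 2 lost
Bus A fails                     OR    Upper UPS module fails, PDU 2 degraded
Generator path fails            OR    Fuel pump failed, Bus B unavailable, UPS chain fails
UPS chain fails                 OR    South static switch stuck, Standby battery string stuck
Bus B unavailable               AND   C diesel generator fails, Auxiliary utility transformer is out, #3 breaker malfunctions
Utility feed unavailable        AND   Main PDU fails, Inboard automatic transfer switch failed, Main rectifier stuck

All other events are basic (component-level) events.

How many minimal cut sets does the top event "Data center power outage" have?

9

Utility feed unavailable [AND]: one cut set from each child combined → 1 × 1 × 1 = 1 cut set(s).
Bus B unavailable [AND]: one cut set from each child combined → 1 × 1 × 1 = 1 cut set(s).
UPS chain fails [OR]: union of children's cut sets → 2 cut set(s).
Generator path fails [OR]: union of children's cut sets → 4 cut set(s).
Bus A fails [OR]: union of children's cut sets → 2 cut set(s).
Distribution tier unavailable [AND]: one cut set from each child combined → 1 × 1 = 1 cut set(s).
Utility feed 2 unavailable [OR]: union of children's cut sets → 3 cut set(s).
Bus B 2 inoperative [AND]: one cut set from each child combined → 1 × 1 × 1 = 1 cut set(s).
Data center power outage [OR]: union of children's cut sets → 9 cut set(s).
Minimal cut sets: {Inboard automatic transfer switch failed, Main PDU fails, Main rectifier stuck}; {Fuel pump failed}; {#3 breaker malfunctions, Auxiliary utility transformer is out, C diesel generator fails}; {South static switch stuck}; {Standby battery string stuck}; {Upper UPS module fails}; {PDU 2 degraded}; {C automatic transfer switch 2 malfunctions, Upper rectifier 2 lost}; {#1 fuel pump 2 faulted, C utility transformer 2 is down, Standby diesel generator 2 trips}.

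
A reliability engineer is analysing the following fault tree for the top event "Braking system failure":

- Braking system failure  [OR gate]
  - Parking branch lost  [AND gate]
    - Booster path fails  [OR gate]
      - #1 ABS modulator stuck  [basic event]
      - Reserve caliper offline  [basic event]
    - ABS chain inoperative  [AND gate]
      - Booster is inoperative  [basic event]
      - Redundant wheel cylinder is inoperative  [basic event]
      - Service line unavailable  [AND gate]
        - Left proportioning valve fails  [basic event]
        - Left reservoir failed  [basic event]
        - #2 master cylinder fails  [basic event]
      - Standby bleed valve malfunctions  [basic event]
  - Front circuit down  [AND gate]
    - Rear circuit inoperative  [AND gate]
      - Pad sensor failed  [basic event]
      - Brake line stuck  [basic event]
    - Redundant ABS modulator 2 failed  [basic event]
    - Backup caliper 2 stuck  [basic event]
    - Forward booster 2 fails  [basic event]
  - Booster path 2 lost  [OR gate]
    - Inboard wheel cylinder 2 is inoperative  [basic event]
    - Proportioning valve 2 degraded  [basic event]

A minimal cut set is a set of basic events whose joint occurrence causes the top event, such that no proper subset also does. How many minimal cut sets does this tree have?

Booster path fails [OR]: union of children's cut sets → 2 cut set(s).
Service line unavailable [AND]: one cut set from each child combined → 1 × 1 × 1 = 1 cut set(s).
ABS chain inoperative [AND]: one cut set from each child combined → 1 × 1 × 1 × 1 = 1 cut set(s).
Parking branch lost [AND]: one cut set from each child combined → 2 × 1 = 2 cut set(s).
Rear circuit inoperative [AND]: one cut set from each child combined → 1 × 1 = 1 cut set(s).
Front circuit down [AND]: one cut set from each child combined → 1 × 1 × 1 × 1 = 1 cut set(s).
Booster path 2 lost [OR]: union of children's cut sets → 2 cut set(s).
Braking system failure [OR]: union of children's cut sets → 5 cut set(s).
Minimal cut sets: {#1 ABS modulator stuck, #2 master cylinder fails, Booster is inoperative, Left proportioning valve fails, Left reservoir failed, Redundant wheel cylinder is inoperative, Standby bleed valve malfunctions}; {#2 master cylinder fails, Booster is inoperative, Left proportioning valve fails, Left reservoir failed, Redundant wheel cylinder is inoperative, Reserve caliper offline, Standby bleed valve malfunctions}; {Backup caliper 2 stuck, Brake line stuck, Forward booster 2 fails, Pad sensor failed, Redundant ABS modulator 2 failed}; {Inboard wheel cylinder 2 is inoperative}; {Proportioning valve 2 degraded}.

5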